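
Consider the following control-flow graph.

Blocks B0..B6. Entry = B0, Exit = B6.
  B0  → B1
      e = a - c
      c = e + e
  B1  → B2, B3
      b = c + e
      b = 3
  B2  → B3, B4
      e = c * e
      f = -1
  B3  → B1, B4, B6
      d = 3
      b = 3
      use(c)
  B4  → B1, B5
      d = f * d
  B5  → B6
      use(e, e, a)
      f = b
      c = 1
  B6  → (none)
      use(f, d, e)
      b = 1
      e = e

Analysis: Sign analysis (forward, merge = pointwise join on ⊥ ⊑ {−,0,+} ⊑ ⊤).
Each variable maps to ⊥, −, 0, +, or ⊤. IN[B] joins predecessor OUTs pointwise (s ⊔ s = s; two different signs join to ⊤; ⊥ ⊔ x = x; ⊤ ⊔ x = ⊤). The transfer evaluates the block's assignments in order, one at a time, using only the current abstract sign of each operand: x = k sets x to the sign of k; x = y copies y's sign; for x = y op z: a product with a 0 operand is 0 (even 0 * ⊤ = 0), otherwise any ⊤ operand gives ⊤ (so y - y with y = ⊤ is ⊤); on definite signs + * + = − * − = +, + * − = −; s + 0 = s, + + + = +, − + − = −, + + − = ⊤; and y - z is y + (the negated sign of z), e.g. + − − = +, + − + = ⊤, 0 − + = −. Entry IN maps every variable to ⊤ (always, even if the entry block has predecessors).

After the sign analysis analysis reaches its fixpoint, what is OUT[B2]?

Answer: {a: ⊤, b: +, c: ⊤, d: ⊤, e: ⊤, f: -}

Derivation:
Converged values:
  B0:  IN=(all ⊤)  OUT=(all ⊤)
  B1:  IN=(all ⊤)  OUT={b:+; rest ⊤}
  B2:  IN={b:+; rest ⊤}  OUT={b:+, f:-; rest ⊤}
  B3:  IN={b:+; rest ⊤}  OUT={b:+, d:+; rest ⊤}
  B4:  IN={b:+; rest ⊤}  OUT={b:+; rest ⊤}
  B5:  IN={b:+; rest ⊤}  OUT={b:+, c:+, f:+; rest ⊤}
  B6:  IN={b:+; rest ⊤}  OUT={b:+; rest ⊤}

Merge at B2: IN[B2] = OUT[B1] = {a: ⊤, b: +, c: ⊤, d: ⊤, e: ⊤, f: ⊤}
Applying B2's transfer function to that IN value gives OUT[B2] (row B2 above).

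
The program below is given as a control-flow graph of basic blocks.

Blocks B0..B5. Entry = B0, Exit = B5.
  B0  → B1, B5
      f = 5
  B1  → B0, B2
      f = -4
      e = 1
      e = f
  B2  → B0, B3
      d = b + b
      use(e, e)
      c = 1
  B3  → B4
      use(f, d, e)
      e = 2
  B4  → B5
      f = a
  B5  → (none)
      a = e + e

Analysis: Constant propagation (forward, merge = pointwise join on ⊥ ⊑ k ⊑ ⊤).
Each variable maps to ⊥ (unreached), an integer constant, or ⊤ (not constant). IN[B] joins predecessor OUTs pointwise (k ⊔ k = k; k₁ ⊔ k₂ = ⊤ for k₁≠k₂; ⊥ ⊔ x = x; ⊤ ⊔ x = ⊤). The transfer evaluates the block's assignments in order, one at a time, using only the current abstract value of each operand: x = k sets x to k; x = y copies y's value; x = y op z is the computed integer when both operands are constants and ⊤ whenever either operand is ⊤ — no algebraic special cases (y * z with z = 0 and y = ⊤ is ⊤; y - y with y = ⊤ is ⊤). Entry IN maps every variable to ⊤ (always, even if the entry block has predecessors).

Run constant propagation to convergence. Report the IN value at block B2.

Fixpoint table:
  B0:   IN=(all ⊤)   OUT={f:5; rest ⊤}
  B1:   IN={f:5; rest ⊤}   OUT={e:-4, f:-4; rest ⊤}
  B2:   IN={e:-4, f:-4; rest ⊤}   OUT={c:1, e:-4, f:-4; rest ⊤}
  B3:   IN={c:1, e:-4, f:-4; rest ⊤}   OUT={c:1, e:2, f:-4; rest ⊤}
  B4:   IN={c:1, e:2, f:-4; rest ⊤}   OUT={c:1, e:2; rest ⊤}
  B5:   IN=(all ⊤)   OUT=(all ⊤)

Merge at B2: IN[B2] = OUT[B1] = {a: ⊤, b: ⊤, c: ⊤, d: ⊤, e: -4, f: -4}

Answer: {a: ⊤, b: ⊤, c: ⊤, d: ⊤, e: -4, f: -4}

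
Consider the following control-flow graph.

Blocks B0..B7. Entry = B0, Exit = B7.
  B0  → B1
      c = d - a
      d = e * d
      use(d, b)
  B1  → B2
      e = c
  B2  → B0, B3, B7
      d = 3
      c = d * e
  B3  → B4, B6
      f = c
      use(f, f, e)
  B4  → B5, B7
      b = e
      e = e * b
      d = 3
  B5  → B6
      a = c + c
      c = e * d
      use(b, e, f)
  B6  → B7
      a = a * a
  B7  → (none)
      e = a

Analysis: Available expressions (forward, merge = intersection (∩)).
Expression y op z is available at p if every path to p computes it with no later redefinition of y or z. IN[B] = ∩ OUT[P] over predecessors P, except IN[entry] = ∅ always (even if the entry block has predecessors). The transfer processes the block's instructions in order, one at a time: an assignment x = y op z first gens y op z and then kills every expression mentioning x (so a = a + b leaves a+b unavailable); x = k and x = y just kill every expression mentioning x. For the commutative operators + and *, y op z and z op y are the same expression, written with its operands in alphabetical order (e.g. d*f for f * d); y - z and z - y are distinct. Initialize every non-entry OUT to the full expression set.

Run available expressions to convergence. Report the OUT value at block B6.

Answer: {d*e}

Trace:
Converged values:
  B0: | IN={} | OUT={}
  B1: | IN={} | OUT={}
  B2: | IN={} | OUT={d*e}
  B3: | IN={d*e} | OUT={d*e}
  B4: | IN={d*e} | OUT={}
  B5: | IN={} | OUT={d*e}
  B6: | IN={d*e} | OUT={d*e}
  B7: | IN={} | OUT={}

Merge at B6: IN[B6] = OUT[B3] ∩ OUT[B5] = {d*e}
Applying B6's transfer function to that IN value gives OUT[B6] (row B6 above).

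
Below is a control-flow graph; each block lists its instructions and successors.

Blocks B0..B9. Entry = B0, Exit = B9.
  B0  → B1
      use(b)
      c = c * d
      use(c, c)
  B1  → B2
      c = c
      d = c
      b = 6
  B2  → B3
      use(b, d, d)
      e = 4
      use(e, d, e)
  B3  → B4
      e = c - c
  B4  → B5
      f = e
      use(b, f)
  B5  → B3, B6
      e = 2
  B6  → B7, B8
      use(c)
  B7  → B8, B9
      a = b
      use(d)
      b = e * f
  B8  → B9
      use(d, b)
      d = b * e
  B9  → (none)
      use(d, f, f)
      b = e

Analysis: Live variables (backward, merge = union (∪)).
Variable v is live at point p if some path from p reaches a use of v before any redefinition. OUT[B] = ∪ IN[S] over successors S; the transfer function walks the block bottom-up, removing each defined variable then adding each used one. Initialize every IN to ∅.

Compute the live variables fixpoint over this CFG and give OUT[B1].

Fixpoint table:
  B0: | IN={b, c, d} | OUT={c}
  B1: | IN={c} | OUT={b, c, d}
  B2: | IN={b, c, d} | OUT={b, c, d}
  B3: | IN={b, c, d} | OUT={b, c, d, e}
  B4: | IN={b, c, d, e} | OUT={b, c, d, f}
  B5: | IN={b, c, d, f} | OUT={b, c, d, e, f}
  B6: | IN={b, c, d, e, f} | OUT={b, d, e, f}
  B7: | IN={b, d, e, f} | OUT={b, d, e, f}
  B8: | IN={b, d, e, f} | OUT={d, e, f}
  B9: | IN={d, e, f} | OUT={}

Merge at B1: OUT[B1] = IN[B2] = {b, c, d}

Answer: {b, c, d}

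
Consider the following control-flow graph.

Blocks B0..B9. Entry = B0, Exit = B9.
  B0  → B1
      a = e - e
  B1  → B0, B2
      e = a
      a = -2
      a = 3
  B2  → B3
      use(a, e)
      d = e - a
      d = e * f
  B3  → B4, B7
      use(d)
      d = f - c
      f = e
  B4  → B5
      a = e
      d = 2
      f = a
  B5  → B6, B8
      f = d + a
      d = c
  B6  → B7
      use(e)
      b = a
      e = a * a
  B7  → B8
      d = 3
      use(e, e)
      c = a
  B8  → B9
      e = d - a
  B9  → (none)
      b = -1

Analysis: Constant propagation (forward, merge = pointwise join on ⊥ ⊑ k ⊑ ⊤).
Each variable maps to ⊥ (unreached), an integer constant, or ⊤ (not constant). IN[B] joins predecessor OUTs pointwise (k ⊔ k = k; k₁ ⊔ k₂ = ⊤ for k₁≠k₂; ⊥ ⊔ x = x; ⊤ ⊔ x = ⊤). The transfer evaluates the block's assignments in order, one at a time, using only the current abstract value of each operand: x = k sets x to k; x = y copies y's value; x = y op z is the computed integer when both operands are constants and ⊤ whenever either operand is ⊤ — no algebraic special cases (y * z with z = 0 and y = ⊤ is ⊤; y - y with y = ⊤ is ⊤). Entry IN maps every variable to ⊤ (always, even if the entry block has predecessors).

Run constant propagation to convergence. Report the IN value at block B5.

Answer: {a: ⊤, b: ⊤, c: ⊤, d: 2, e: ⊤, f: ⊤}

Working:
Per-block solution:
  B0: | IN=(all ⊤) | OUT=(all ⊤)
  B1: | IN=(all ⊤) | OUT={a:3; rest ⊤}
  B2: | IN={a:3; rest ⊤} | OUT={a:3; rest ⊤}
  B3: | IN={a:3; rest ⊤} | OUT={a:3; rest ⊤}
  B4: | IN={a:3; rest ⊤} | OUT={d:2; rest ⊤}
  B5: | IN={d:2; rest ⊤} | OUT=(all ⊤)
  B6: | IN=(all ⊤) | OUT=(all ⊤)
  B7: | IN=(all ⊤) | OUT={d:3; rest ⊤}
  B8: | IN=(all ⊤) | OUT=(all ⊤)
  B9: | IN=(all ⊤) | OUT={b:-1; rest ⊤}

Merge at B5: IN[B5] = OUT[B4] = {a: ⊤, b: ⊤, c: ⊤, d: 2, e: ⊤, f: ⊤}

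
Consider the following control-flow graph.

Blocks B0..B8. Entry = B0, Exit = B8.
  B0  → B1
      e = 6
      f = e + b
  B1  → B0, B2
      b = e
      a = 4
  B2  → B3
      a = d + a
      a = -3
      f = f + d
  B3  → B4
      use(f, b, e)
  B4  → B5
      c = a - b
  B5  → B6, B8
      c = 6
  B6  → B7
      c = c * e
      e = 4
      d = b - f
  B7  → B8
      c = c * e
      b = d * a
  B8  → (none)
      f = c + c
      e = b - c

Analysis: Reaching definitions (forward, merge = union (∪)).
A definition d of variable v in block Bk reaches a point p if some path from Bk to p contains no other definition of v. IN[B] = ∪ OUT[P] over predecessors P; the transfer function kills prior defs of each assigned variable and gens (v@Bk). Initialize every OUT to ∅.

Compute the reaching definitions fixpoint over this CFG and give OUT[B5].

Answer: {a@B2, b@B1, c@B5, e@B0, f@B2}

Trace:
Per-block solution:
  B0: | IN={a@B1, b@B1, e@B0, f@B0} | OUT={a@B1, b@B1, e@B0, f@B0}
  B1: | IN={a@B1, b@B1, e@B0, f@B0} | OUT={a@B1, b@B1, e@B0, f@B0}
  B2: | IN={a@B1, b@B1, e@B0, f@B0} | OUT={a@B2, b@B1, e@B0, f@B2}
  B3: | IN={a@B2, b@B1, e@B0, f@B2} | OUT={a@B2, b@B1, e@B0, f@B2}
  B4: | IN={a@B2, b@B1, e@B0, f@B2} | OUT={a@B2, b@B1, c@B4, e@B0, f@B2}
  B5: | IN={a@B2, b@B1, c@B4, e@B0, f@B2} | OUT={a@B2, b@B1, c@B5, e@B0, f@B2}
  B6: | IN={a@B2, b@B1, c@B5, e@B0, f@B2} | OUT={a@B2, b@B1, c@B6, d@B6, e@B6, f@B2}
  B7: | IN={a@B2, b@B1, c@B6, d@B6, e@B6, f@B2} | OUT={a@B2, b@B7, c@B7, d@B6, e@B6, f@B2}
  B8: | IN={a@B2, b@B1, b@B7, c@B5, c@B7, d@B6, e@B0, e@B6, f@B2} | OUT={a@B2, b@B1, b@B7, c@B5, c@B7, d@B6, e@B8, f@B8}

Merge at B5: IN[B5] = OUT[B4] = {a@B2, b@B1, c@B4, e@B0, f@B2}
Applying B5's transfer function to that IN value gives OUT[B5] (row B5 above).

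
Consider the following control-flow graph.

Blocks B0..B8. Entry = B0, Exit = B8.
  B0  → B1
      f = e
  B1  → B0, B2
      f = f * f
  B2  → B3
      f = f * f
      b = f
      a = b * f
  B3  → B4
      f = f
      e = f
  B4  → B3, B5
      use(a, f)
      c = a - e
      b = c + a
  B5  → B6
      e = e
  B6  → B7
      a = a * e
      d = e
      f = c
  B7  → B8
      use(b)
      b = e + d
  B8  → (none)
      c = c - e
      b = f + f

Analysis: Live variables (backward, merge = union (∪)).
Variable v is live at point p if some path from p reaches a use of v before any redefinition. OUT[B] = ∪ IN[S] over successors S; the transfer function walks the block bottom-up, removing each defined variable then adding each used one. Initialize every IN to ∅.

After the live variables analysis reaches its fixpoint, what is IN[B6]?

Answer: {a, b, c, e}

Working:
Fixpoint table:
  B0: | IN={e} | OUT={e, f}
  B1: | IN={e, f} | OUT={e, f}
  B2: | IN={f} | OUT={a, f}
  B3: | IN={a, f} | OUT={a, e, f}
  B4: | IN={a, e, f} | OUT={a, b, c, e, f}
  B5: | IN={a, b, c, e} | OUT={a, b, c, e}
  B6: | IN={a, b, c, e} | OUT={b, c, d, e, f}
  B7: | IN={b, c, d, e, f} | OUT={c, e, f}
  B8: | IN={c, e, f} | OUT={}

Merge at B6: OUT[B6] = IN[B7] = {b, c, d, e, f}
Applying B6's transfer function to that OUT value gives IN[B6] (row B6 above).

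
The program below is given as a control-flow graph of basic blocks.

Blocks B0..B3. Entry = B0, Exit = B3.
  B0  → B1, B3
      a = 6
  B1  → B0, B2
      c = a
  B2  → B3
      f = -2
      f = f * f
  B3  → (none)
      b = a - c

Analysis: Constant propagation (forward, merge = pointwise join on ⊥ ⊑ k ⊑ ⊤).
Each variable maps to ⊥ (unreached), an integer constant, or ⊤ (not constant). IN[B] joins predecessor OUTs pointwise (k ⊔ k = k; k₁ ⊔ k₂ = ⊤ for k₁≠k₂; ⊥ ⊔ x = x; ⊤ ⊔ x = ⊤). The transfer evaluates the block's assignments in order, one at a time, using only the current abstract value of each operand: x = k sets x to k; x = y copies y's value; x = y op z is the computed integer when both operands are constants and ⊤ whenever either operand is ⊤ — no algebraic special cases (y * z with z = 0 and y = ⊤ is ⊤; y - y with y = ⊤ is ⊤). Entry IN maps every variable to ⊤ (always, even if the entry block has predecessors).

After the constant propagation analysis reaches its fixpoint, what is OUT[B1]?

Per-block solution:
  B0:   IN=(all ⊤)   OUT={a:6; rest ⊤}
  B1:   IN={a:6; rest ⊤}   OUT={a:6, c:6; rest ⊤}
  B2:   IN={a:6, c:6; rest ⊤}   OUT={a:6, c:6, f:4; rest ⊤}
  B3:   IN={a:6; rest ⊤}   OUT={a:6; rest ⊤}

Merge at B1: IN[B1] = OUT[B0] = {a: 6, b: ⊤, c: ⊤, d: ⊤, e: ⊤, f: ⊤}
Applying B1's transfer function to that IN value gives OUT[B1] (row B1 above).

Answer: {a: 6, b: ⊤, c: 6, d: ⊤, e: ⊤, f: ⊤}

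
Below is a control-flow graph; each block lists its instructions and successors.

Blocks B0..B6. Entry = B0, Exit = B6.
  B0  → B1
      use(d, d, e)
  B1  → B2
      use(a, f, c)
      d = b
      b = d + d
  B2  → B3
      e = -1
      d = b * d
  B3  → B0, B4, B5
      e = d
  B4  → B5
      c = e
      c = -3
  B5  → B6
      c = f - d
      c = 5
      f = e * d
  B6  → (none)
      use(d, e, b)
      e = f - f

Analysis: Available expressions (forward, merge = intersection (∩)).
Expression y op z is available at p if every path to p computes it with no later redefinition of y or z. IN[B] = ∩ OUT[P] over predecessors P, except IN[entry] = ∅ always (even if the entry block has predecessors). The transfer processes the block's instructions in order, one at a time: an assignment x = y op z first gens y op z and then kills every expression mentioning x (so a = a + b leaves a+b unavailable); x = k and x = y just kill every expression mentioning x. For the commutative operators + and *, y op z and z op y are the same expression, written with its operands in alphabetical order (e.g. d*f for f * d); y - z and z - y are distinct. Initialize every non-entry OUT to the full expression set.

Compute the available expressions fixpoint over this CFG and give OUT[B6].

Answer: {f-f}

Working:
Converged values:
  B0:   IN={}   OUT={}
  B1:   IN={}   OUT={d+d}
  B2:   IN={d+d}   OUT={}
  B3:   IN={}   OUT={}
  B4:   IN={}   OUT={}
  B5:   IN={}   OUT={d*e}
  B6:   IN={d*e}   OUT={f-f}

Merge at B6: IN[B6] = OUT[B5] = {d*e}
Applying B6's transfer function to that IN value gives OUT[B6] (row B6 above).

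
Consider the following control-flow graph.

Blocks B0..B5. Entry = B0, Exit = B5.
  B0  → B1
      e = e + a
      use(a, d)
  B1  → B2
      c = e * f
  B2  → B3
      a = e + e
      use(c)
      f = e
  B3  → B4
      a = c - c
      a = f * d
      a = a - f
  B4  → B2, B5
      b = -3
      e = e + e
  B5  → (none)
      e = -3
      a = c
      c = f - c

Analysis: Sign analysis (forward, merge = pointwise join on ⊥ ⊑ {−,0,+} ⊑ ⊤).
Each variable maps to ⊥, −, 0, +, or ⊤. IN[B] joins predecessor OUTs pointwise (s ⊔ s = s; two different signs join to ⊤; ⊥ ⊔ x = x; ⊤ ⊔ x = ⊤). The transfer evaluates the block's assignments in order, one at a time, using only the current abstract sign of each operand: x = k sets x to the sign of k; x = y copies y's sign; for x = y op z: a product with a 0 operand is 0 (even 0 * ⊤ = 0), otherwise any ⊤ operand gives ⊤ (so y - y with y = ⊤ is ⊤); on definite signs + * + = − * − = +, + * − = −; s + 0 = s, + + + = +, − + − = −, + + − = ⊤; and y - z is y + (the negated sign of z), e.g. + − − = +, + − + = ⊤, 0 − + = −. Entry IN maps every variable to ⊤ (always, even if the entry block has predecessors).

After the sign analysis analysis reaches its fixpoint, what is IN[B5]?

Answer: {a: ⊤, b: -, c: ⊤, d: ⊤, e: ⊤, f: ⊤}

Derivation:
Per-block solution:
  B0:  IN=(all ⊤)  OUT=(all ⊤)
  B1:  IN=(all ⊤)  OUT=(all ⊤)
  B2:  IN=(all ⊤)  OUT=(all ⊤)
  B3:  IN=(all ⊤)  OUT=(all ⊤)
  B4:  IN=(all ⊤)  OUT={b:-; rest ⊤}
  B5:  IN={b:-; rest ⊤}  OUT={b:-, e:-; rest ⊤}

Merge at B5: IN[B5] = OUT[B4] = {a: ⊤, b: -, c: ⊤, d: ⊤, e: ⊤, f: ⊤}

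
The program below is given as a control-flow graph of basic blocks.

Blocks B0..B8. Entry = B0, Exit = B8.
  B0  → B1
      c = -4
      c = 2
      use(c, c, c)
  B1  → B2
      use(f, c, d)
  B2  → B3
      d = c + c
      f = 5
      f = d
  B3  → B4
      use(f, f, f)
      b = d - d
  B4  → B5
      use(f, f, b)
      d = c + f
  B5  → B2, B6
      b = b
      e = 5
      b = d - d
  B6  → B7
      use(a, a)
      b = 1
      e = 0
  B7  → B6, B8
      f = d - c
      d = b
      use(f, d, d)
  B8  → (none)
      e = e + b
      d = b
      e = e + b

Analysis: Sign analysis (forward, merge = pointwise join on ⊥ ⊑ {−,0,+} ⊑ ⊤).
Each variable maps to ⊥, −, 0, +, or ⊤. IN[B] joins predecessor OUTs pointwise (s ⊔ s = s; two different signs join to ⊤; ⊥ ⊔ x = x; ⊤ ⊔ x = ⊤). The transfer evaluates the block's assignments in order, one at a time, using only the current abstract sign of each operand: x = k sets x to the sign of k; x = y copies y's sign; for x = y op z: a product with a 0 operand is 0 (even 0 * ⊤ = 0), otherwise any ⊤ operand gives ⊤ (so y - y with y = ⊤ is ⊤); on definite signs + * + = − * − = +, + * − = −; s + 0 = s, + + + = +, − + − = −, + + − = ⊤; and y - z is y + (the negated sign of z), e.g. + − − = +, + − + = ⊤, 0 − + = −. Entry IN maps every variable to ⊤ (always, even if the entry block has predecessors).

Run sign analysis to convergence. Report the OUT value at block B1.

Answer: {a: ⊤, b: ⊤, c: +, d: ⊤, e: ⊤, f: ⊤}

Trace:
Per-block solution:
  B0: | IN=(all ⊤) | OUT={c:+; rest ⊤}
  B1: | IN={c:+; rest ⊤} | OUT={c:+; rest ⊤}
  B2: | IN={c:+; rest ⊤} | OUT={c:+, d:+, f:+; rest ⊤}
  B3: | IN={c:+, d:+, f:+; rest ⊤} | OUT={c:+, d:+, f:+; rest ⊤}
  B4: | IN={c:+, d:+, f:+; rest ⊤} | OUT={c:+, d:+, f:+; rest ⊤}
  B5: | IN={c:+, d:+, f:+; rest ⊤} | OUT={c:+, d:+, e:+, f:+; rest ⊤}
  B6: | IN={c:+, d:+; rest ⊤} | OUT={b:+, c:+, d:+, e:0; rest ⊤}
  B7: | IN={b:+, c:+, d:+, e:0; rest ⊤} | OUT={b:+, c:+, d:+, e:0; rest ⊤}
  B8: | IN={b:+, c:+, d:+, e:0; rest ⊤} | OUT={b:+, c:+, d:+, e:+; rest ⊤}

Merge at B1: IN[B1] = OUT[B0] = {a: ⊤, b: ⊤, c: +, d: ⊤, e: ⊤, f: ⊤}
Applying B1's transfer function to that IN value gives OUT[B1] (row B1 above).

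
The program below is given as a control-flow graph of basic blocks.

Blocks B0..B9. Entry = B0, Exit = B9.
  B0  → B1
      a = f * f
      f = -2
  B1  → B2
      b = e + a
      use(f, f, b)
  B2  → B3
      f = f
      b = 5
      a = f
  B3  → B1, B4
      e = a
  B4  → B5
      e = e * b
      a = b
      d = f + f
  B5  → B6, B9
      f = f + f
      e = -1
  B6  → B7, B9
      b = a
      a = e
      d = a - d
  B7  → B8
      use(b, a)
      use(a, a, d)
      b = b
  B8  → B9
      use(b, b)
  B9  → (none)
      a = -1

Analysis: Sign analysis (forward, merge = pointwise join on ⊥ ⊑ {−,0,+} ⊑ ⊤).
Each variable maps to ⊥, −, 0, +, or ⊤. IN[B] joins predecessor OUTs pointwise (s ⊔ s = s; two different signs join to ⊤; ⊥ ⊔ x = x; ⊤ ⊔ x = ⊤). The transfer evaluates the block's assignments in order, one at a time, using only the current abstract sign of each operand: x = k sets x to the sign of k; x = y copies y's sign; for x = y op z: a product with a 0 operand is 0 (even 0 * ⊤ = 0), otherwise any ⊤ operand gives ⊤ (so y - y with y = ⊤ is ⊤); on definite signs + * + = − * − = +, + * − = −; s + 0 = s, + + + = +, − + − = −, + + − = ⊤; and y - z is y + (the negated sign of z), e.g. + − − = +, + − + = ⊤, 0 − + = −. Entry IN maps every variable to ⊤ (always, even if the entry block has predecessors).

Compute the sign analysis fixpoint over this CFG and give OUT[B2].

Fixpoint table:
  B0: | IN=(all ⊤) | OUT={f:-; rest ⊤}
  B1: | IN={f:-; rest ⊤} | OUT={f:-; rest ⊤}
  B2: | IN={f:-; rest ⊤} | OUT={a:-, b:+, f:-; rest ⊤}
  B3: | IN={a:-, b:+, f:-; rest ⊤} | OUT={a:-, b:+, e:-, f:-; rest ⊤}
  B4: | IN={a:-, b:+, e:-, f:-; rest ⊤} | OUT={a:+, b:+, d:-, e:-, f:-; rest ⊤}
  B5: | IN={a:+, b:+, d:-, e:-, f:-; rest ⊤} | OUT={a:+, b:+, d:-, e:-, f:-; rest ⊤}
  B6: | IN={a:+, b:+, d:-, e:-, f:-; rest ⊤} | OUT={a:-, b:+, e:-, f:-; rest ⊤}
  B7: | IN={a:-, b:+, e:-, f:-; rest ⊤} | OUT={a:-, b:+, e:-, f:-; rest ⊤}
  B8: | IN={a:-, b:+, e:-, f:-; rest ⊤} | OUT={a:-, b:+, e:-, f:-; rest ⊤}
  B9: | IN={b:+, e:-, f:-; rest ⊤} | OUT={a:-, b:+, e:-, f:-; rest ⊤}

Merge at B2: IN[B2] = OUT[B1] = {a: ⊤, b: ⊤, c: ⊤, d: ⊤, e: ⊤, f: -}
Applying B2's transfer function to that IN value gives OUT[B2] (row B2 above).

Answer: {a: -, b: +, c: ⊤, d: ⊤, e: ⊤, f: -}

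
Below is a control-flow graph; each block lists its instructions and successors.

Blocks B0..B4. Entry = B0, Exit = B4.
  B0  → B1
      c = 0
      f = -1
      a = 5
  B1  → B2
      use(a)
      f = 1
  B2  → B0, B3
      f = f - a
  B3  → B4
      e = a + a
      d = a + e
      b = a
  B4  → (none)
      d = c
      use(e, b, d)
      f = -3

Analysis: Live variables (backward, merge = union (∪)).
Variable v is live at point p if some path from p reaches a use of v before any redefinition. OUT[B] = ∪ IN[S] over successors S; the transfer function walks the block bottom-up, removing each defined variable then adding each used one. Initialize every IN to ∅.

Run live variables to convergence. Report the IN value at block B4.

Answer: {b, c, e}

Derivation:
Per-block solution:
  B0: | IN={} | OUT={a, c}
  B1: | IN={a, c} | OUT={a, c, f}
  B2: | IN={a, c, f} | OUT={a, c}
  B3: | IN={a, c} | OUT={b, c, e}
  B4: | IN={b, c, e} | OUT={}

B4 is the boundary node: OUT[B4] = {}
Applying B4's transfer function to that OUT value gives IN[B4] (row B4 above).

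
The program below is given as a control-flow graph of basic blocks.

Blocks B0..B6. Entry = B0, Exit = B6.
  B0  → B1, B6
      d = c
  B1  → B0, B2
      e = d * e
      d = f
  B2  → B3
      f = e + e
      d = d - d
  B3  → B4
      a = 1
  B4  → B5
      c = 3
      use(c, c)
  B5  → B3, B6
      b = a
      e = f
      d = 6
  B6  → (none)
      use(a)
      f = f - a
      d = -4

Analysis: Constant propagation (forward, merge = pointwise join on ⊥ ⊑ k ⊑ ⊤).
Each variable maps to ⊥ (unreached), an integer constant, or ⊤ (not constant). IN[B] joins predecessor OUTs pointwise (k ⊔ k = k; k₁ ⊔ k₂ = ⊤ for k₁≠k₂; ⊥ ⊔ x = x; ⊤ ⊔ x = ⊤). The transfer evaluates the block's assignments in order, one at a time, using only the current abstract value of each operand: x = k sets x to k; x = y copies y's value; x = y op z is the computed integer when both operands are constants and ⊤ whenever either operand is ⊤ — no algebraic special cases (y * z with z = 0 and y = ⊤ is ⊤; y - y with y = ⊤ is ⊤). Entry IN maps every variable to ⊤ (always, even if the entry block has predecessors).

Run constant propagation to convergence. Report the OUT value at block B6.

Converged values:
  B0:  IN=(all ⊤)  OUT=(all ⊤)
  B1:  IN=(all ⊤)  OUT=(all ⊤)
  B2:  IN=(all ⊤)  OUT=(all ⊤)
  B3:  IN=(all ⊤)  OUT={a:1; rest ⊤}
  B4:  IN={a:1; rest ⊤}  OUT={a:1, c:3; rest ⊤}
  B5:  IN={a:1, c:3; rest ⊤}  OUT={a:1, b:1, c:3, d:6; rest ⊤}
  B6:  IN=(all ⊤)  OUT={d:-4; rest ⊤}

Merge at B6: IN[B6] = OUT[B0] ⊔ OUT[B5] = {a: ⊤, b: ⊤, c: ⊤, d: ⊤, e: ⊤, f: ⊤}
Applying B6's transfer function to that IN value gives OUT[B6] (row B6 above).

Answer: {a: ⊤, b: ⊤, c: ⊤, d: -4, e: ⊤, f: ⊤}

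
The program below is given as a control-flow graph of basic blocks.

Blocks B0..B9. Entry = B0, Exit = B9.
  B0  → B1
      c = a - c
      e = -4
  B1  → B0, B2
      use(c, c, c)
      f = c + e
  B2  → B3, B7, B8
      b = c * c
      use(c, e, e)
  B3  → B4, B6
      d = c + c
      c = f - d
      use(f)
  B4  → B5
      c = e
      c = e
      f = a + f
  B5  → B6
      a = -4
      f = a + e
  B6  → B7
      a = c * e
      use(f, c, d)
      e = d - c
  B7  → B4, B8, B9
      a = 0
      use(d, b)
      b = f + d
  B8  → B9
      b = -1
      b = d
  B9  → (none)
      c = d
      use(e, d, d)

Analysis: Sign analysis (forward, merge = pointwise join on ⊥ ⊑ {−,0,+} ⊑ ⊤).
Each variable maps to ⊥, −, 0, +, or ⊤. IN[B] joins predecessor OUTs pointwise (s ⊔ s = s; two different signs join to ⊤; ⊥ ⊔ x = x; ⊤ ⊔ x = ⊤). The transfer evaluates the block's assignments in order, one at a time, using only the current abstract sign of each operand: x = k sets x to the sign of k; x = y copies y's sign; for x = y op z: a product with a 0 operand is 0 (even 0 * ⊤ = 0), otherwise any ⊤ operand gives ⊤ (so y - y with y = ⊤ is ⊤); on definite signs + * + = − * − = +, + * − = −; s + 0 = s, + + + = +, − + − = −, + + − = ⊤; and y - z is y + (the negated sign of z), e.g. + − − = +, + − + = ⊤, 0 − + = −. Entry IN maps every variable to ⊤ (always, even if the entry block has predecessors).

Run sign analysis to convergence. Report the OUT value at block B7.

Answer: {a: 0, b: ⊤, c: ⊤, d: ⊤, e: ⊤, f: ⊤}

Working:
Per-block solution:
  B0: | IN=(all ⊤) | OUT={e:-; rest ⊤}
  B1: | IN={e:-; rest ⊤} | OUT={e:-; rest ⊤}
  B2: | IN={e:-; rest ⊤} | OUT={e:-; rest ⊤}
  B3: | IN={e:-; rest ⊤} | OUT={e:-; rest ⊤}
  B4: | IN=(all ⊤) | OUT=(all ⊤)
  B5: | IN=(all ⊤) | OUT={a:-; rest ⊤}
  B6: | IN=(all ⊤) | OUT=(all ⊤)
  B7: | IN=(all ⊤) | OUT={a:0; rest ⊤}
  B8: | IN=(all ⊤) | OUT=(all ⊤)
  B9: | IN=(all ⊤) | OUT=(all ⊤)

Merge at B7: IN[B7] = OUT[B2] ⊔ OUT[B6] = {a: ⊤, b: ⊤, c: ⊤, d: ⊤, e: ⊤, f: ⊤}
Applying B7's transfer function to that IN value gives OUT[B7] (row B7 above).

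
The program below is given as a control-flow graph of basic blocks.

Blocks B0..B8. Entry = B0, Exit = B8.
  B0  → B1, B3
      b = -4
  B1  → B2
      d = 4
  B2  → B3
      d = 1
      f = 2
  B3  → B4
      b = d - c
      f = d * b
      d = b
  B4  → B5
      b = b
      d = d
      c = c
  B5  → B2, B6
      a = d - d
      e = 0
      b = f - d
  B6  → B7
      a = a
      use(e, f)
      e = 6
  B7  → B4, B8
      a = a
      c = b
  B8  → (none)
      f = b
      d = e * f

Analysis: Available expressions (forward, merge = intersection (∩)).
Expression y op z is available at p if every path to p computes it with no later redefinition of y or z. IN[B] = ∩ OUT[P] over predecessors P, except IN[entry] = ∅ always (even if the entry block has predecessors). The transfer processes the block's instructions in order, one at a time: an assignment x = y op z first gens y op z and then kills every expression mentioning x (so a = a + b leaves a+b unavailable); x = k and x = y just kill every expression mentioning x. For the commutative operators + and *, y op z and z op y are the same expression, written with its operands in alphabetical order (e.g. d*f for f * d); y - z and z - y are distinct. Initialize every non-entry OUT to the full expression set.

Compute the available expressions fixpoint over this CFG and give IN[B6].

Per-block solution:
  B0:   IN={}   OUT={}
  B1:   IN={}   OUT={}
  B2:   IN={}   OUT={}
  B3:   IN={}   OUT={}
  B4:   IN={}   OUT={}
  B5:   IN={}   OUT={d-d, f-d}
  B6:   IN={d-d, f-d}   OUT={d-d, f-d}
  B7:   IN={d-d, f-d}   OUT={d-d, f-d}
  B8:   IN={d-d, f-d}   OUT={e*f}

Merge at B6: IN[B6] = OUT[B5] = {d-d, f-d}

Answer: {d-d, f-d}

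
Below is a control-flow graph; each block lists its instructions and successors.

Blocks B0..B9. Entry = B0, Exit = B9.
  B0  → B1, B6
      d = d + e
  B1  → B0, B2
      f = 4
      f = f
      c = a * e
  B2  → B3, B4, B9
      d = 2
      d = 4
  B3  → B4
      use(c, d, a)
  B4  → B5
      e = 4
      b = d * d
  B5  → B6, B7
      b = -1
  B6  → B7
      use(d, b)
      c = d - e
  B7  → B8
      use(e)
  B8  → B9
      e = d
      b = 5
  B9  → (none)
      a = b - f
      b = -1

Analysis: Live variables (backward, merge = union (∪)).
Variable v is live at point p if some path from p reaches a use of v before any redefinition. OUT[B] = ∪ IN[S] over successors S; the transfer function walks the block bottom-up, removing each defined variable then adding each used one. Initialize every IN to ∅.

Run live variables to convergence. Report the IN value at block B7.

Answer: {d, e, f}

Derivation:
Converged values:
  B0:   IN={a, b, d, e, f}   OUT={a, b, d, e, f}
  B1:   IN={a, b, d, e}   OUT={a, b, c, d, e, f}
  B2:   IN={a, b, c, f}   OUT={a, b, c, d, f}
  B3:   IN={a, c, d, f}   OUT={d, f}
  B4:   IN={d, f}   OUT={d, e, f}
  B5:   IN={d, e, f}   OUT={b, d, e, f}
  B6:   IN={b, d, e, f}   OUT={d, e, f}
  B7:   IN={d, e, f}   OUT={d, f}
  B8:   IN={d, f}   OUT={b, f}
  B9:   IN={b, f}   OUT={}

Merge at B7: OUT[B7] = IN[B8] = {d, f}
Applying B7's transfer function to that OUT value gives IN[B7] (row B7 above).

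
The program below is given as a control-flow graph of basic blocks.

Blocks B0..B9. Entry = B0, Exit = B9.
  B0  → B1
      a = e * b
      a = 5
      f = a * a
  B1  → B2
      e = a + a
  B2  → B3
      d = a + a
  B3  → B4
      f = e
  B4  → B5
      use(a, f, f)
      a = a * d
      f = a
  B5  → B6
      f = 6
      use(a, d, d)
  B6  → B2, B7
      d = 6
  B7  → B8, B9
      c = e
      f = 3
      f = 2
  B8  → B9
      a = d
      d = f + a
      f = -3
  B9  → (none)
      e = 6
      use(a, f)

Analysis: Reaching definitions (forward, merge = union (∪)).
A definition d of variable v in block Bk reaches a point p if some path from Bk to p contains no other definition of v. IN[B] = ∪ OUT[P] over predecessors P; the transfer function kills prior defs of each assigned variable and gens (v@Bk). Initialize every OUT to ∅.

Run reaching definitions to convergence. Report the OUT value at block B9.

Answer: {a@B4, a@B8, c@B7, d@B6, d@B8, e@B9, f@B7, f@B8}

Working:
Fixpoint table:
  B0:  IN={}  OUT={a@B0, f@B0}
  B1:  IN={a@B0, f@B0}  OUT={a@B0, e@B1, f@B0}
  B2:  IN={a@B0, a@B4, d@B6, e@B1, f@B0, f@B5}  OUT={a@B0, a@B4, d@B2, e@B1, f@B0, f@B5}
  B3:  IN={a@B0, a@B4, d@B2, e@B1, f@B0, f@B5}  OUT={a@B0, a@B4, d@B2, e@B1, f@B3}
  B4:  IN={a@B0, a@B4, d@B2, e@B1, f@B3}  OUT={a@B4, d@B2, e@B1, f@B4}
  B5:  IN={a@B4, d@B2, e@B1, f@B4}  OUT={a@B4, d@B2, e@B1, f@B5}
  B6:  IN={a@B4, d@B2, e@B1, f@B5}  OUT={a@B4, d@B6, e@B1, f@B5}
  B7:  IN={a@B4, d@B6, e@B1, f@B5}  OUT={a@B4, c@B7, d@B6, e@B1, f@B7}
  B8:  IN={a@B4, c@B7, d@B6, e@B1, f@B7}  OUT={a@B8, c@B7, d@B8, e@B1, f@B8}
  B9:  IN={a@B4, a@B8, c@B7, d@B6, d@B8, e@B1, f@B7, f@B8}  OUT={a@B4, a@B8, c@B7, d@B6, d@B8, e@B9, f@B7, f@B8}

Merge at B9: IN[B9] = OUT[B7] ⊔ OUT[B8] = {a@B4, a@B8, c@B7, d@B6, d@B8, e@B1, f@B7, f@B8}
Applying B9's transfer function to that IN value gives OUT[B9] (row B9 above).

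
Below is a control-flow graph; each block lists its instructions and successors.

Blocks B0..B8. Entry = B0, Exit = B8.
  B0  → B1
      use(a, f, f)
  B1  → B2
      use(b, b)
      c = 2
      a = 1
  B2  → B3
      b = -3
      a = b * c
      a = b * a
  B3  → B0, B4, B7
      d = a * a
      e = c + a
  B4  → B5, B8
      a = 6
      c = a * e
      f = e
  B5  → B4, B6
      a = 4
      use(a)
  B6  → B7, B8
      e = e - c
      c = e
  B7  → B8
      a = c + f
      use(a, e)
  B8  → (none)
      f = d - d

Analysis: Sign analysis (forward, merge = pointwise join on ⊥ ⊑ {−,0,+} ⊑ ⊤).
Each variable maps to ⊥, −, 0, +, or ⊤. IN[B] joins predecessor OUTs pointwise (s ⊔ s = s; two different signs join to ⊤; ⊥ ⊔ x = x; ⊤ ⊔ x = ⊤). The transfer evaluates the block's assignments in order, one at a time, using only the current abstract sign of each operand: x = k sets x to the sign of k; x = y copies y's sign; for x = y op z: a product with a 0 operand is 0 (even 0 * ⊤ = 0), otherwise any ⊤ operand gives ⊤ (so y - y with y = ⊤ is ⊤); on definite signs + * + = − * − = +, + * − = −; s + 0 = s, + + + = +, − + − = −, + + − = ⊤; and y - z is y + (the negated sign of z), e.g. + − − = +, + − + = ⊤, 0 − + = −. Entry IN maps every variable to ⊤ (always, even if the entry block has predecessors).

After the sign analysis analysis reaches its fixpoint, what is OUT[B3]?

Fixpoint table:
  B0: | IN=(all ⊤) | OUT=(all ⊤)
  B1: | IN=(all ⊤) | OUT={a:+, c:+; rest ⊤}
  B2: | IN={a:+, c:+; rest ⊤} | OUT={a:+, b:-, c:+; rest ⊤}
  B3: | IN={a:+, b:-, c:+; rest ⊤} | OUT={a:+, b:-, c:+, d:+, e:+; rest ⊤}
  B4: | IN={a:+, b:-, c:+, d:+, e:+; rest ⊤} | OUT={a:+, b:-, c:+, d:+, e:+, f:+; rest ⊤}
  B5: | IN={a:+, b:-, c:+, d:+, e:+, f:+; rest ⊤} | OUT={a:+, b:-, c:+, d:+, e:+, f:+; rest ⊤}
  B6: | IN={a:+, b:-, c:+, d:+, e:+, f:+; rest ⊤} | OUT={a:+, b:-, d:+, f:+; rest ⊤}
  B7: | IN={a:+, b:-, d:+; rest ⊤} | OUT={b:-, d:+; rest ⊤}
  B8: | IN={b:-, d:+; rest ⊤} | OUT={b:-, d:+; rest ⊤}

Merge at B3: IN[B3] = OUT[B2] = {a: +, b: -, c: +, d: ⊤, e: ⊤, f: ⊤}
Applying B3's transfer function to that IN value gives OUT[B3] (row B3 above).

Answer: {a: +, b: -, c: +, d: +, e: +, f: ⊤}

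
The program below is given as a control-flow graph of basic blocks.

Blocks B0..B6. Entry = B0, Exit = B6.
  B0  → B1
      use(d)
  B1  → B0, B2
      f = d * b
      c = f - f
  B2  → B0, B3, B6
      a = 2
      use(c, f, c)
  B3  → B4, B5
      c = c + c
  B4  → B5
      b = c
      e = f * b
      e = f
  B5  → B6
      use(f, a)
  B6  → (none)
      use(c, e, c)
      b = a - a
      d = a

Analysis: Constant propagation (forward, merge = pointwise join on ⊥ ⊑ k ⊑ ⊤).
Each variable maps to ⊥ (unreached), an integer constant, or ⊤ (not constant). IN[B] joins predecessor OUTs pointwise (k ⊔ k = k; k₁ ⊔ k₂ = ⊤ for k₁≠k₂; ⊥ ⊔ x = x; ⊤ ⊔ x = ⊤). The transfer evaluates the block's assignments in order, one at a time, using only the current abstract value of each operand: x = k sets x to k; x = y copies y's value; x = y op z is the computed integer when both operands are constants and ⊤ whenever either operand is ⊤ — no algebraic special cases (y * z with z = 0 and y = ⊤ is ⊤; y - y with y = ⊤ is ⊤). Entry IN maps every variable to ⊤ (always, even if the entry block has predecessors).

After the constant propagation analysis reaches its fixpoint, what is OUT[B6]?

Fixpoint table:
  B0: | IN=(all ⊤) | OUT=(all ⊤)
  B1: | IN=(all ⊤) | OUT=(all ⊤)
  B2: | IN=(all ⊤) | OUT={a:2; rest ⊤}
  B3: | IN={a:2; rest ⊤} | OUT={a:2; rest ⊤}
  B4: | IN={a:2; rest ⊤} | OUT={a:2; rest ⊤}
  B5: | IN={a:2; rest ⊤} | OUT={a:2; rest ⊤}
  B6: | IN={a:2; rest ⊤} | OUT={a:2, b:0, d:2; rest ⊤}

Merge at B6: IN[B6] = OUT[B2] ⊔ OUT[B5] = {a: 2, b: ⊤, c: ⊤, d: ⊤, e: ⊤, f: ⊤}
Applying B6's transfer function to that IN value gives OUT[B6] (row B6 above).

Answer: {a: 2, b: 0, c: ⊤, d: 2, e: ⊤, f: ⊤}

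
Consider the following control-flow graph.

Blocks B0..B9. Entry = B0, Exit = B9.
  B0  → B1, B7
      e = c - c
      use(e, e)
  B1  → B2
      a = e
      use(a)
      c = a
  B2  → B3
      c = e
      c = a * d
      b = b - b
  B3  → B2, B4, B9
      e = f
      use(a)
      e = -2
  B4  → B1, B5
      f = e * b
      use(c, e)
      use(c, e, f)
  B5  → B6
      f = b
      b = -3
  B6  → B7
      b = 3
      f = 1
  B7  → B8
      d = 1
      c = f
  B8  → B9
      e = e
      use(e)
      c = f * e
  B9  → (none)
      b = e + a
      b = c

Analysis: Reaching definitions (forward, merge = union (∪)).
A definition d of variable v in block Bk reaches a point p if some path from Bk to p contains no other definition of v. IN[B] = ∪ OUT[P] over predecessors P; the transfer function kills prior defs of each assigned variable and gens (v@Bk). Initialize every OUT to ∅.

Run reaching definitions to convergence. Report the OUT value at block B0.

Answer: {e@B0}

Working:
Converged values:
  B0: | IN={} | OUT={e@B0}
  B1: | IN={a@B1, b@B2, c@B2, e@B0, e@B3, f@B4} | OUT={a@B1, b@B2, c@B1, e@B0, e@B3, f@B4}
  B2: | IN={a@B1, b@B2, c@B1, c@B2, e@B0, e@B3, f@B4} | OUT={a@B1, b@B2, c@B2, e@B0, e@B3, f@B4}
  B3: | IN={a@B1, b@B2, c@B2, e@B0, e@B3, f@B4} | OUT={a@B1, b@B2, c@B2, e@B3, f@B4}
  B4: | IN={a@B1, b@B2, c@B2, e@B3, f@B4} | OUT={a@B1, b@B2, c@B2, e@B3, f@B4}
  B5: | IN={a@B1, b@B2, c@B2, e@B3, f@B4} | OUT={a@B1, b@B5, c@B2, e@B3, f@B5}
  B6: | IN={a@B1, b@B5, c@B2, e@B3, f@B5} | OUT={a@B1, b@B6, c@B2, e@B3, f@B6}
  B7: | IN={a@B1, b@B6, c@B2, e@B0, e@B3, f@B6} | OUT={a@B1, b@B6, c@B7, d@B7, e@B0, e@B3, f@B6}
  B8: | IN={a@B1, b@B6, c@B7, d@B7, e@B0, e@B3, f@B6} | OUT={a@B1, b@B6, c@B8, d@B7, e@B8, f@B6}
  B9: | IN={a@B1, b@B2, b@B6, c@B2, c@B8, d@B7, e@B3, e@B8, f@B4, f@B6} | OUT={a@B1, b@B9, c@B2, c@B8, d@B7, e@B3, e@B8, f@B4, f@B6}

B0 is the boundary node: IN[B0] = {}
Applying B0's transfer function to that IN value gives OUT[B0] (row B0 above).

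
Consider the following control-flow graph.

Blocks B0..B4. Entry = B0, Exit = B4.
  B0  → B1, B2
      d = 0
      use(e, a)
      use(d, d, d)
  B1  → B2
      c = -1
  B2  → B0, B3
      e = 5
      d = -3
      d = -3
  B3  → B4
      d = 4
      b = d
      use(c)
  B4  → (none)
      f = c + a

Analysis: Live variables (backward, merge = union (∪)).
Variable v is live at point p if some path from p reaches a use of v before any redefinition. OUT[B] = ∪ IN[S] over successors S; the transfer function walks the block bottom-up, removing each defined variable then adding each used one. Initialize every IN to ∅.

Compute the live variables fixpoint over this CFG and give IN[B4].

Fixpoint table:
  B0:   IN={a, c, e}   OUT={a, c}
  B1:   IN={a}   OUT={a, c}
  B2:   IN={a, c}   OUT={a, c, e}
  B3:   IN={a, c}   OUT={a, c}
  B4:   IN={a, c}   OUT={}

B4 is the boundary node: OUT[B4] = {}
Applying B4's transfer function to that OUT value gives IN[B4] (row B4 above).

Answer: {a, c}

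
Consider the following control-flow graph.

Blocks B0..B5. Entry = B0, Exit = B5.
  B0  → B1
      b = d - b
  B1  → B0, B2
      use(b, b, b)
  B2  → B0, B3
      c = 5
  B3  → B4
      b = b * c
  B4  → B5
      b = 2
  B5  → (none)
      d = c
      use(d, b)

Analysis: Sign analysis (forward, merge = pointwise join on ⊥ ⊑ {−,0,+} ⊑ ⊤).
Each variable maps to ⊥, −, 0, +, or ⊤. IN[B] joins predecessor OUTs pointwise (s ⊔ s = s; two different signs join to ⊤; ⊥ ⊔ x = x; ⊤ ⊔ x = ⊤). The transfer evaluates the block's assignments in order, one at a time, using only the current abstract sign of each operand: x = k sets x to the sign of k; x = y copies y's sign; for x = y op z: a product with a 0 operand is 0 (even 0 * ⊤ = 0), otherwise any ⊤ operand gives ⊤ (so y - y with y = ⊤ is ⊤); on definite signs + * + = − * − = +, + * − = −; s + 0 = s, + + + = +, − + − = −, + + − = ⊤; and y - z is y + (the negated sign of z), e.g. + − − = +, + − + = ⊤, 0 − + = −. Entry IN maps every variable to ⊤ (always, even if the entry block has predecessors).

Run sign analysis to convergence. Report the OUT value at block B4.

Answer: {a: ⊤, b: +, c: +, d: ⊤, e: ⊤, f: ⊤}

Derivation:
Converged values:
  B0:   IN=(all ⊤)   OUT=(all ⊤)
  B1:   IN=(all ⊤)   OUT=(all ⊤)
  B2:   IN=(all ⊤)   OUT={c:+; rest ⊤}
  B3:   IN={c:+; rest ⊤}   OUT={c:+; rest ⊤}
  B4:   IN={c:+; rest ⊤}   OUT={b:+, c:+; rest ⊤}
  B5:   IN={b:+, c:+; rest ⊤}   OUT={b:+, c:+, d:+; rest ⊤}

Merge at B4: IN[B4] = OUT[B3] = {a: ⊤, b: ⊤, c: +, d: ⊤, e: ⊤, f: ⊤}
Applying B4's transfer function to that IN value gives OUT[B4] (row B4 above).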